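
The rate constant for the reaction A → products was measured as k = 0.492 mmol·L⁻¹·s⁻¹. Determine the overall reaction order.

zeroth order (0)

Step 1: The units of k for an nth-order reaction are (concentration)^(1-n)·(time)⁻¹.
Step 2: Here k has units mmol·L⁻¹·s⁻¹, so the concentration exponent is 1.
Step 3: 1 - n = 1 ⇒ n = 0. The reaction is zeroth order.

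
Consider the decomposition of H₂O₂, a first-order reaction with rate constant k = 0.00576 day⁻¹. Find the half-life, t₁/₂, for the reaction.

120.3 day

Step 1: For a first-order reaction, t₁/₂ = ln(2)/k
Step 2: t₁/₂ = ln(2)/0.00576
Step 3: t₁/₂ = 0.6931/0.00576 = 120.3 day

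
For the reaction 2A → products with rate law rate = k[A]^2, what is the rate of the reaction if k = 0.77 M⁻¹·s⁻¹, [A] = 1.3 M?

1.301 M/s

Step 1: Identify the rate law: rate = k[A]^2
Step 2: Substitute values: rate = 0.77 × (1.3)^2
Step 3: Calculate: rate = 0.77 × 1.69 = 1.3013 M/s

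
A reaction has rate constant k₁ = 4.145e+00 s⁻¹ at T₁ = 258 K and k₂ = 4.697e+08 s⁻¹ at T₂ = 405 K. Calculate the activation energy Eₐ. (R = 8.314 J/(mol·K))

109.6 kJ/mol

Step 1: Use the two-temperature Arrhenius form: ln(k₂/k₁) = -Eₐ/R × (1/T₂ - 1/T₁)
Step 2: ln(k₂/k₁) = ln(4.697e+08/4.145e+00) = ln(1.13317e+08) = 18.5457
Step 3: 1/T₂ - 1/T₁ = 1/405 - 1/258 = -1.406833e-03 K⁻¹
Step 4: Eₐ = -R × ln(k₂/k₁) / (1/T₂ - 1/T₁) = -8.314 × 18.5457 / -1.406833e-03
Step 5: Eₐ = 1.0960e+05 J/mol = 109.6 kJ/mol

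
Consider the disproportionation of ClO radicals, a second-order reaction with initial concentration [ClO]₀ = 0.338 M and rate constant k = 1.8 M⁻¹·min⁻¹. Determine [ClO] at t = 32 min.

0.01651 M

Step 1: For a second-order reaction: 1/[ClO] = 1/[ClO]₀ + kt
Step 2: 1/[ClO] = 1/0.338 + 1.8 × 32
Step 3: 1/[ClO] = 2.959 + 57.6 = 60.56
Step 4: [ClO] = 1/60.56 = 0.01651 M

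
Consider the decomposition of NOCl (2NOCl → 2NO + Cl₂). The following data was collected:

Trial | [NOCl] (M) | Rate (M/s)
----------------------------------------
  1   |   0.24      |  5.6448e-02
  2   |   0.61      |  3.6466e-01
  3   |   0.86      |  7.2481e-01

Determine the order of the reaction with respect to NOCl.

second order (2)

Step 1: Compare trials to find order n where rate₂/rate₁ = ([NOCl]₂/[NOCl]₁)^n
Step 2: rate₂/rate₁ = 3.6466e-01/5.6448e-02 = 6.46
Step 3: [NOCl]₂/[NOCl]₁ = 0.61/0.24 = 2.542
Step 4: n = ln(6.46)/ln(2.542) = 2.00 ≈ 2
Step 5: The reaction is second order in NOCl.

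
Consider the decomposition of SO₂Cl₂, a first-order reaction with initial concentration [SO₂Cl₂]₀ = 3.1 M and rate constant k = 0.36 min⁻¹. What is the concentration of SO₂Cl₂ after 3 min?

1.053 M

Step 1: For a first-order reaction: [SO₂Cl₂] = [SO₂Cl₂]₀ × e^(-kt)
Step 2: [SO₂Cl₂] = 3.1 × e^(-0.36 × 3)
Step 3: [SO₂Cl₂] = 3.1 × e^(-1.08)
Step 4: [SO₂Cl₂] = 3.1 × 0.339596 = 1.053 M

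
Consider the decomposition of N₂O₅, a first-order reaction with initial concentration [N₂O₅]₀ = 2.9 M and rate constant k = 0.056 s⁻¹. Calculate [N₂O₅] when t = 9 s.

1.752 M

Step 1: For a first-order reaction: [N₂O₅] = [N₂O₅]₀ × e^(-kt)
Step 2: [N₂O₅] = 2.9 × e^(-0.056 × 9)
Step 3: [N₂O₅] = 2.9 × e^(-0.504)
Step 4: [N₂O₅] = 2.9 × 0.604109 = 1.752 M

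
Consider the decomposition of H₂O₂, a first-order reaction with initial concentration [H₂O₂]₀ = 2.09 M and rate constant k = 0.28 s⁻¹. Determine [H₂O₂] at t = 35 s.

0.0001159 M

Step 1: For a first-order reaction: [H₂O₂] = [H₂O₂]₀ × e^(-kt)
Step 2: [H₂O₂] = 2.09 × e^(-0.28 × 35)
Step 3: [H₂O₂] = 2.09 × e^(-9.8)
Step 4: [H₂O₂] = 2.09 × 5.54516e-05 = 0.0001159 M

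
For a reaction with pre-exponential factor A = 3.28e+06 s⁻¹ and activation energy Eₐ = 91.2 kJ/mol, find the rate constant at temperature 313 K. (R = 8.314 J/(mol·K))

1.97e-09 s⁻¹

Step 1: Use the Arrhenius equation: k = A × exp(-Eₐ/RT)
Step 2: Convert Eₐ to J/mol: 91.2 kJ/mol = 91200 J/mol
Step 3: Calculate the exponent: -Eₐ/(RT) = -91200/(8.314 × 313) = -35.04616
Step 4: k = 3.28e+06 × exp(-35.04616)
Step 5: k = 3.28e+06 × 6.02069e-16 = 1.9748e-09 s⁻¹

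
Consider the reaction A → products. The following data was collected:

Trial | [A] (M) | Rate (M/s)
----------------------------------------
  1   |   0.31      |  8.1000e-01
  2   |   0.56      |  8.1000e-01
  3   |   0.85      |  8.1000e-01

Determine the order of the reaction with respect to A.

zeroth order (0)

Step 1: Compare trials - when concentration changes, rate stays constant.
Step 2: rate₂/rate₁ = 8.1000e-01/8.1000e-01 = 1
Step 3: [A]₂/[A]₁ = 0.56/0.31 = 1.806
Step 4: Since rate ratio ≈ (conc ratio)^0, the reaction is zeroth order.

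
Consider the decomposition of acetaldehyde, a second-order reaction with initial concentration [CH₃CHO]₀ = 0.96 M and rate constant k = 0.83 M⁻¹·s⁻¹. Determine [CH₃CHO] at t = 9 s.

0.1175 M

Step 1: For a second-order reaction: 1/[CH₃CHO] = 1/[CH₃CHO]₀ + kt
Step 2: 1/[CH₃CHO] = 1/0.96 + 0.83 × 9
Step 3: 1/[CH₃CHO] = 1.042 + 7.47 = 8.512
Step 4: [CH₃CHO] = 1/8.512 = 0.1175 M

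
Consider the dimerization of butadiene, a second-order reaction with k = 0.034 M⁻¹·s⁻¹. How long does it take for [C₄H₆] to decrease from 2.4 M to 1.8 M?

4.085 s

Step 1: For second-order: t = (1/[C₄H₆] - 1/[C₄H₆]₀)/k
Step 2: t = (1/1.8 - 1/2.4)/0.034
Step 3: t = (0.5556 - 0.4167)/0.034
Step 4: t = 0.1389/0.034 = 4.085 s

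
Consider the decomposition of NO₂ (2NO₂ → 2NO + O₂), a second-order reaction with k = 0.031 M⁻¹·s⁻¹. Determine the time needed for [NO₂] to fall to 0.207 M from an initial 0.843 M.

117.6 s

Step 1: For second-order: t = (1/[NO₂] - 1/[NO₂]₀)/k
Step 2: t = (1/0.207 - 1/0.843)/0.031
Step 3: t = (4.831 - 1.186)/0.031
Step 4: t = 3.645/0.031 = 117.6 s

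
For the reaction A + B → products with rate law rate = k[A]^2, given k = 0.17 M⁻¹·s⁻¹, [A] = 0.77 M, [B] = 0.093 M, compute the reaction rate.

0.1008 M/s

Step 1: The rate law is rate = k[A]^2
Step 2: Note that the rate does not depend on [B] (zero order in B).
Step 3: rate = 0.17 × (0.77)^2 = 0.100793 M/s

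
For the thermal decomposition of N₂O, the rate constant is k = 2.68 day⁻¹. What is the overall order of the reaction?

first order (1)

Step 1: The units of k for an nth-order reaction are (concentration)^(1-n)·(time)⁻¹.
Step 2: Here k has units day⁻¹, so the concentration exponent is 0.
Step 3: 1 - n = 0 ⇒ n = 1. The reaction is first order.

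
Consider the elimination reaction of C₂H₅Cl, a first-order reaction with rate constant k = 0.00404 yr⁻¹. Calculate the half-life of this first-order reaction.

171.6 yr

Step 1: For a first-order reaction, t₁/₂ = ln(2)/k
Step 2: t₁/₂ = ln(2)/0.00404
Step 3: t₁/₂ = 0.6931/0.00404 = 171.6 yr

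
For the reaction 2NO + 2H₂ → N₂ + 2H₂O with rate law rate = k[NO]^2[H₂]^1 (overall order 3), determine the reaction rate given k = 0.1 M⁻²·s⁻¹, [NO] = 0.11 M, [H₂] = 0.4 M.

0.000484 M/s

Step 1: The rate law is rate = k[NO]^2[H₂]^1, overall order = 2+1 = 3
Step 2: Substitute values: rate = 0.1 × (0.11)^2 × (0.4)^1
Step 3: rate = 0.1 × 0.0121 × 0.4 = 0.000484 M/s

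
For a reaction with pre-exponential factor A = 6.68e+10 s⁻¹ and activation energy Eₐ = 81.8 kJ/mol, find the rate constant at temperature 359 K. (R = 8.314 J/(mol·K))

8.36e-02 s⁻¹

Step 1: Use the Arrhenius equation: k = A × exp(-Eₐ/RT)
Step 2: Convert Eₐ to J/mol: 81.8 kJ/mol = 81800 J/mol
Step 3: Calculate the exponent: -Eₐ/(RT) = -81800/(8.314 × 359) = -27.40620
Step 4: k = 6.68e+10 × exp(-27.40620)
Step 5: k = 6.68e+10 × 1.25210e-12 = 8.3640e-02 s⁻¹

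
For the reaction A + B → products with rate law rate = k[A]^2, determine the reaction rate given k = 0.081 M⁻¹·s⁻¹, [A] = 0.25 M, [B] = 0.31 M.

0.005063 M/s

Step 1: The rate law is rate = k[A]^2
Step 2: Note that the rate does not depend on [B] (zero order in B).
Step 3: rate = 0.081 × (0.25)^2 = 0.0050625 M/s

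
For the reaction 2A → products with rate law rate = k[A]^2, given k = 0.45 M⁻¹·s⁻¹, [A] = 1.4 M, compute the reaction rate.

0.882 M/s

Step 1: Identify the rate law: rate = k[A]^2
Step 2: Substitute values: rate = 0.45 × (1.4)^2
Step 3: Calculate: rate = 0.45 × 1.96 = 0.882 M/s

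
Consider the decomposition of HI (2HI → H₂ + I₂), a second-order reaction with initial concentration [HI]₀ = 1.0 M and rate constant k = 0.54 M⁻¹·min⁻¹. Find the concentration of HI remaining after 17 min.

0.09823 M

Step 1: For a second-order reaction: 1/[HI] = 1/[HI]₀ + kt
Step 2: 1/[HI] = 1/1.0 + 0.54 × 17
Step 3: 1/[HI] = 1 + 9.18 = 10.18
Step 4: [HI] = 1/10.18 = 0.09823 M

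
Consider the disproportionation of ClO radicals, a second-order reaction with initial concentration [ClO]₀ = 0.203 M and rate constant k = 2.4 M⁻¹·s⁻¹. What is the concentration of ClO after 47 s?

0.008494 M

Step 1: For a second-order reaction: 1/[ClO] = 1/[ClO]₀ + kt
Step 2: 1/[ClO] = 1/0.203 + 2.4 × 47
Step 3: 1/[ClO] = 4.926 + 112.8 = 117.7
Step 4: [ClO] = 1/117.7 = 0.008494 M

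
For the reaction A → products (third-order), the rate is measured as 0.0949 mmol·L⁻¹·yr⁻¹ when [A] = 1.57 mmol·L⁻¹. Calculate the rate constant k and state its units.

0.02452 (mmol·L⁻¹)⁻²·yr⁻¹

Step 1: rate = k[A]^3, so k = rate / [A]^3.
Step 2: k = 0.0949 / (1.57)^3 = 0.0949 / 3.87.
Step 3: k = 0.02452 (mmol·L⁻¹)⁻²·yr⁻¹.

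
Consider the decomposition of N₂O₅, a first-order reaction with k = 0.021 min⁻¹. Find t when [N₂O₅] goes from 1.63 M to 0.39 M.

68.1 min

Step 1: For first-order: t = ln([N₂O₅]₀/[N₂O₅])/k
Step 2: t = ln(1.63/0.39)/0.021
Step 3: t = ln(4.179)/0.021
Step 4: t = 1.43/0.021 = 68.1 min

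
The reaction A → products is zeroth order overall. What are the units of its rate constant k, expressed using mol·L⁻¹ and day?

mol·L⁻¹·day⁻¹

Step 1: For overall order n, rate = k × (concentration)^n.
Step 2: Rate has units mol·L⁻¹·day⁻¹; concentration term has units (mol·L⁻¹)^0.
Step 3: k = rate / (concentration)^n, so units of k = (mol·L⁻¹)^(1-0)·day⁻¹ = mol·L⁻¹·day⁻¹.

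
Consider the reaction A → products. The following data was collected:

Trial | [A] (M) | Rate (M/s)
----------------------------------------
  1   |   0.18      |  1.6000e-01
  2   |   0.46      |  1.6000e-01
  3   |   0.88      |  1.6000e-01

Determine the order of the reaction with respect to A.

zeroth order (0)

Step 1: Compare trials - when concentration changes, rate stays constant.
Step 2: rate₂/rate₁ = 1.6000e-01/1.6000e-01 = 1
Step 3: [A]₂/[A]₁ = 0.46/0.18 = 2.556
Step 4: Since rate ratio ≈ (conc ratio)^0, the reaction is zeroth order.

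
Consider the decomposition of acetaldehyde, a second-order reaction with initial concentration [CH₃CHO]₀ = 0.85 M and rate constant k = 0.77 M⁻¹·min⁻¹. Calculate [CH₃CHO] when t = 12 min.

0.096 M

Step 1: For a second-order reaction: 1/[CH₃CHO] = 1/[CH₃CHO]₀ + kt
Step 2: 1/[CH₃CHO] = 1/0.85 + 0.77 × 12
Step 3: 1/[CH₃CHO] = 1.176 + 9.24 = 10.42
Step 4: [CH₃CHO] = 1/10.42 = 0.096 M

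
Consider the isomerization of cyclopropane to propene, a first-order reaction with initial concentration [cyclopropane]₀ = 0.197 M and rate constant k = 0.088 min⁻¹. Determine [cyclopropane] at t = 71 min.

0.0003811 M

Step 1: For a first-order reaction: [cyclopropane] = [cyclopropane]₀ × e^(-kt)
Step 2: [cyclopropane] = 0.197 × e^(-0.088 × 71)
Step 3: [cyclopropane] = 0.197 × e^(-6.248)
Step 4: [cyclopropane] = 0.197 × 0.00193432 = 0.0003811 M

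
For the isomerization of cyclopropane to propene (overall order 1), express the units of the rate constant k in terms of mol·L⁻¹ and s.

s⁻¹

Step 1: For overall order n, rate = k × (concentration)^n.
Step 2: Rate has units mol·L⁻¹·s⁻¹; concentration term has units (mol·L⁻¹)^1.
Step 3: k = rate / (concentration)^n, so units of k = (mol·L⁻¹)^(1-1)·s⁻¹ = s⁻¹.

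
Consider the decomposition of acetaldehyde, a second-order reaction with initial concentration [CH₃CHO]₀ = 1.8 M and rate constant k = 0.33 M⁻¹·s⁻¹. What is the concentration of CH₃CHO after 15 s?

0.1816 M

Step 1: For a second-order reaction: 1/[CH₃CHO] = 1/[CH₃CHO]₀ + kt
Step 2: 1/[CH₃CHO] = 1/1.8 + 0.33 × 15
Step 3: 1/[CH₃CHO] = 0.5556 + 4.95 = 5.506
Step 4: [CH₃CHO] = 1/5.506 = 0.1816 M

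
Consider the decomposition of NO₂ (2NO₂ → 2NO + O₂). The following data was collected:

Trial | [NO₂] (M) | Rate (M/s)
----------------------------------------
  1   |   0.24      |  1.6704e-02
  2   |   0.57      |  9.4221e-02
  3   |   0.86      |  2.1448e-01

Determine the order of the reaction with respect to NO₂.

second order (2)

Step 1: Compare trials to find order n where rate₂/rate₁ = ([NO₂]₂/[NO₂]₁)^n
Step 2: rate₂/rate₁ = 9.4221e-02/1.6704e-02 = 5.641
Step 3: [NO₂]₂/[NO₂]₁ = 0.57/0.24 = 2.375
Step 4: n = ln(5.641)/ln(2.375) = 2.00 ≈ 2
Step 5: The reaction is second order in NO₂.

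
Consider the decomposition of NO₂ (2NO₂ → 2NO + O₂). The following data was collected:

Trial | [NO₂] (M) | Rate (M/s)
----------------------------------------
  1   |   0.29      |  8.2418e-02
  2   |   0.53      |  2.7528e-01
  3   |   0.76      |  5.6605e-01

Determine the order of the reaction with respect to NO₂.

second order (2)

Step 1: Compare trials to find order n where rate₂/rate₁ = ([NO₂]₂/[NO₂]₁)^n
Step 2: rate₂/rate₁ = 2.7528e-01/8.2418e-02 = 3.34
Step 3: [NO₂]₂/[NO₂]₁ = 0.53/0.29 = 1.828
Step 4: n = ln(3.34)/ln(1.828) = 2.00 ≈ 2
Step 5: The reaction is second order in NO₂.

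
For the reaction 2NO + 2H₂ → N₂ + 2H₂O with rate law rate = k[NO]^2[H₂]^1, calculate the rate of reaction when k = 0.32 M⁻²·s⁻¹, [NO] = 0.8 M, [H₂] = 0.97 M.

0.1987 M/s

Step 1: The rate law is rate = k[NO]^2[H₂]^1
Step 2: Substitute: rate = 0.32 × (0.8)^2 × (0.97)^1
Step 3: rate = 0.32 × 0.64 × 0.97 = 0.198656 M/s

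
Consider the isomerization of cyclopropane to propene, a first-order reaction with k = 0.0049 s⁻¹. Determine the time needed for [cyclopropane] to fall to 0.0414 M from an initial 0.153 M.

266.8 s

Step 1: For first-order: t = ln([cyclopropane]₀/[cyclopropane])/k
Step 2: t = ln(0.153/0.0414)/0.0049
Step 3: t = ln(3.696)/0.0049
Step 4: t = 1.307/0.0049 = 266.8 s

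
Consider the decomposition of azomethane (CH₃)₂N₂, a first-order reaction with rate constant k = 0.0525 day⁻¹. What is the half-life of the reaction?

13.2 day

Step 1: For a first-order reaction, t₁/₂ = ln(2)/k
Step 2: t₁/₂ = ln(2)/0.0525
Step 3: t₁/₂ = 0.6931/0.0525 = 13.2 day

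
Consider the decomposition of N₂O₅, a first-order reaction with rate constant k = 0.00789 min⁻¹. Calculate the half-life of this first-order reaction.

87.85 min

Step 1: For a first-order reaction, t₁/₂ = ln(2)/k
Step 2: t₁/₂ = ln(2)/0.00789
Step 3: t₁/₂ = 0.6931/0.00789 = 87.85 min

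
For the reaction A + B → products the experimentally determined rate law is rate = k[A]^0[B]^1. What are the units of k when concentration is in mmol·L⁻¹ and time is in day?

day⁻¹

Step 1: Overall order = 0 + 1 = 1.
Step 2: rate has units mmol·L⁻¹·day⁻¹; [A]^0[B]^1 has units (mmol·L⁻¹)^1.
Step 3: k = rate/([A]^0[B]^1), so units of k = (mmol·L⁻¹)^(1-1)·day⁻¹ = day⁻¹.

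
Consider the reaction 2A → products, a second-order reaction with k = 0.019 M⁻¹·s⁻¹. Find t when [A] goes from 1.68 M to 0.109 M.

451.5 s

Step 1: For second-order: t = (1/[A] - 1/[A]₀)/k
Step 2: t = (1/0.109 - 1/1.68)/0.019
Step 3: t = (9.174 - 0.5952)/0.019
Step 4: t = 8.579/0.019 = 451.5 s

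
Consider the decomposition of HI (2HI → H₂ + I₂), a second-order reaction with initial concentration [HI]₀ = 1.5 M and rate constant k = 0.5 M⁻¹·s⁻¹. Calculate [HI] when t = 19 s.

0.09836 M

Step 1: For a second-order reaction: 1/[HI] = 1/[HI]₀ + kt
Step 2: 1/[HI] = 1/1.5 + 0.5 × 19
Step 3: 1/[HI] = 0.6667 + 9.5 = 10.17
Step 4: [HI] = 1/10.17 = 0.09836 M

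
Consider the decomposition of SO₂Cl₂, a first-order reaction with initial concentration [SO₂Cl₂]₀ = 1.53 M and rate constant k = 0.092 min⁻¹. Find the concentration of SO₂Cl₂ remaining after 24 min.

0.1682 M

Step 1: For a first-order reaction: [SO₂Cl₂] = [SO₂Cl₂]₀ × e^(-kt)
Step 2: [SO₂Cl₂] = 1.53 × e^(-0.092 × 24)
Step 3: [SO₂Cl₂] = 1.53 × e^(-2.208)
Step 4: [SO₂Cl₂] = 1.53 × 0.10992 = 0.1682 M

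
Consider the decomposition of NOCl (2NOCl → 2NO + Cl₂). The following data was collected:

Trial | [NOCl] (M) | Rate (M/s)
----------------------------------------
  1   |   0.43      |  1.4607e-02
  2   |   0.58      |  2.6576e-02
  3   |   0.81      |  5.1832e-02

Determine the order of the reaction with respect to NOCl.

second order (2)

Step 1: Compare trials to find order n where rate₂/rate₁ = ([NOCl]₂/[NOCl]₁)^n
Step 2: rate₂/rate₁ = 2.6576e-02/1.4607e-02 = 1.819
Step 3: [NOCl]₂/[NOCl]₁ = 0.58/0.43 = 1.349
Step 4: n = ln(1.819)/ln(1.349) = 2.00 ≈ 2
Step 5: The reaction is second order in NOCl.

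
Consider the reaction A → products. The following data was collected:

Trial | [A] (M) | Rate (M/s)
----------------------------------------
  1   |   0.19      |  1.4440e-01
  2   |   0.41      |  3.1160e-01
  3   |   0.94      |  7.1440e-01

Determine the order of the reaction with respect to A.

first order (1)

Step 1: Compare trials to find order n where rate₂/rate₁ = ([A]₂/[A]₁)^n
Step 2: rate₂/rate₁ = 3.1160e-01/1.4440e-01 = 2.158
Step 3: [A]₂/[A]₁ = 0.41/0.19 = 2.158
Step 4: n = ln(2.158)/ln(2.158) = 1.00 ≈ 1
Step 5: The reaction is first order in A.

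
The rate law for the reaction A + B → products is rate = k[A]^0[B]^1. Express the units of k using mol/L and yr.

yr⁻¹

Step 1: Overall order = 0 + 1 = 1.
Step 2: rate has units mol/L·yr⁻¹; [A]^0[B]^1 has units (mol/L)^1.
Step 3: k = rate/([A]^0[B]^1), so units of k = (mol/L)^(1-1)·yr⁻¹ = yr⁻¹.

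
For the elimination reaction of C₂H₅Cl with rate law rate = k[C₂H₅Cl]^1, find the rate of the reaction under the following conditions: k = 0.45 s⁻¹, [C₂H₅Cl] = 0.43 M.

0.1935 M/s

Step 1: Identify the rate law: rate = k[C₂H₅Cl]^1
Step 2: Substitute values: rate = 0.45 × (0.43)^1
Step 3: Calculate: rate = 0.45 × 0.43 = 0.1935 M/s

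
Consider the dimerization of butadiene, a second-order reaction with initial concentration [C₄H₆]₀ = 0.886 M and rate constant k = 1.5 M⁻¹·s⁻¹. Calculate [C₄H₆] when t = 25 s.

0.02589 M

Step 1: For a second-order reaction: 1/[C₄H₆] = 1/[C₄H₆]₀ + kt
Step 2: 1/[C₄H₆] = 1/0.886 + 1.5 × 25
Step 3: 1/[C₄H₆] = 1.129 + 37.5 = 38.63
Step 4: [C₄H₆] = 1/38.63 = 0.02589 M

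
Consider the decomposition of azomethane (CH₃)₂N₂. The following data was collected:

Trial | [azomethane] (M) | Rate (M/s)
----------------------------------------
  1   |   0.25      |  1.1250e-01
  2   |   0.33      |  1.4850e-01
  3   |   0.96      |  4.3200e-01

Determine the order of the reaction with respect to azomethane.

first order (1)

Step 1: Compare trials to find order n where rate₂/rate₁ = ([azomethane]₂/[azomethane]₁)^n
Step 2: rate₂/rate₁ = 1.4850e-01/1.1250e-01 = 1.32
Step 3: [azomethane]₂/[azomethane]₁ = 0.33/0.25 = 1.32
Step 4: n = ln(1.32)/ln(1.32) = 1.00 ≈ 1
Step 5: The reaction is first order in azomethane.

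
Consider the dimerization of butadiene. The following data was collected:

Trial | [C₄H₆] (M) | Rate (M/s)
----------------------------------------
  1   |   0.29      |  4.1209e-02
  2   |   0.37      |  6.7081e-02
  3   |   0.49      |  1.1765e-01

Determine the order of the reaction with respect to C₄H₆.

second order (2)

Step 1: Compare trials to find order n where rate₂/rate₁ = ([C₄H₆]₂/[C₄H₆]₁)^n
Step 2: rate₂/rate₁ = 6.7081e-02/4.1209e-02 = 1.628
Step 3: [C₄H₆]₂/[C₄H₆]₁ = 0.37/0.29 = 1.276
Step 4: n = ln(1.628)/ln(1.276) = 2.00 ≈ 2
Step 5: The reaction is second order in C₄H₆.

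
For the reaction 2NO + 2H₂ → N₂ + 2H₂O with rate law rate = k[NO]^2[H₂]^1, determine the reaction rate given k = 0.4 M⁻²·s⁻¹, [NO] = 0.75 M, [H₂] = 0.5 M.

0.1125 M/s

Step 1: The rate law is rate = k[NO]^2[H₂]^1
Step 2: Substitute: rate = 0.4 × (0.75)^2 × (0.5)^1
Step 3: rate = 0.4 × 0.5625 × 0.5 = 0.1125 M/s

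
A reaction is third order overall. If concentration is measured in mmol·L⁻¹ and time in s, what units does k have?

(mmol·L⁻¹)⁻²·s⁻¹

Step 1: For overall order n, rate = k × (concentration)^n.
Step 2: Rate has units mmol·L⁻¹·s⁻¹; concentration term has units (mmol·L⁻¹)^3.
Step 3: k = rate / (concentration)^n, so units of k = (mmol·L⁻¹)^(1-3)·s⁻¹ = (mmol·L⁻¹)⁻²·s⁻¹.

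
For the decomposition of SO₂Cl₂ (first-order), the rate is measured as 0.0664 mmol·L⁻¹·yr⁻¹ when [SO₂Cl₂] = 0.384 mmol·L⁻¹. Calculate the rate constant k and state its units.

0.1729 yr⁻¹

Step 1: rate = k[SO₂Cl₂]^1, so k = rate / [SO₂Cl₂]^1.
Step 2: k = 0.0664 / (0.384)^1 = 0.0664 / 0.384.
Step 3: k = 0.1729 yr⁻¹.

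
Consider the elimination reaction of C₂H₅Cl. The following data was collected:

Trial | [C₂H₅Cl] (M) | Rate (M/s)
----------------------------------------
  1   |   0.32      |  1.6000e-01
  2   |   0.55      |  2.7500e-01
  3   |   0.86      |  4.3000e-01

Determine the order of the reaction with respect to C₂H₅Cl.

first order (1)

Step 1: Compare trials to find order n where rate₂/rate₁ = ([C₂H₅Cl]₂/[C₂H₅Cl]₁)^n
Step 2: rate₂/rate₁ = 2.7500e-01/1.6000e-01 = 1.719
Step 3: [C₂H₅Cl]₂/[C₂H₅Cl]₁ = 0.55/0.32 = 1.719
Step 4: n = ln(1.719)/ln(1.719) = 1.00 ≈ 1
Step 5: The reaction is first order in C₂H₅Cl.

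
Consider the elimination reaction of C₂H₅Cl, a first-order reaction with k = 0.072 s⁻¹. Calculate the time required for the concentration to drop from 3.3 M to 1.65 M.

9.627 s

Step 1: For first-order: t = ln([C₂H₅Cl]₀/[C₂H₅Cl])/k
Step 2: t = ln(3.3/1.65)/0.072
Step 3: t = ln(2)/0.072
Step 4: t = 0.6931/0.072 = 9.627 s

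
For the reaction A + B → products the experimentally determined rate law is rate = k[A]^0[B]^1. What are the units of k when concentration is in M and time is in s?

s⁻¹

Step 1: Overall order = 0 + 1 = 1.
Step 2: rate has units M·s⁻¹; [A]^0[B]^1 has units M^1.
Step 3: k = rate/([A]^0[B]^1), so units of k = M^(1-1)·s⁻¹ = s⁻¹.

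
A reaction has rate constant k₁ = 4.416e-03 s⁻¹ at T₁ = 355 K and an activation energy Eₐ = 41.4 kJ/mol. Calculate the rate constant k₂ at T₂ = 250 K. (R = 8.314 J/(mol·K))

1.220e-05 s⁻¹

Step 1: Use the two-temperature Arrhenius form: ln(k₂/k₁) = -Eₐ/R × (1/T₂ - 1/T₁)
Step 2: Convert Eₐ to J/mol: 41.4 kJ/mol = 41400 J/mol
Step 3: 1/T₂ - 1/T₁ = 1/250 - 1/355 = 1.183099e-03 K⁻¹
Step 4: ln(k₂/k₁) = -41400/8.314 × 1.183099e-03 = -5.89130
Step 5: k₂ = k₁ × exp(-5.89130) = 4.416e-03 × 2.76338e-03 = 1.220e-05 s⁻¹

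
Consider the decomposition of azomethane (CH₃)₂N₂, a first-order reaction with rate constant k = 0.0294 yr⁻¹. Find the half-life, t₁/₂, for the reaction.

23.58 yr

Step 1: For a first-order reaction, t₁/₂ = ln(2)/k
Step 2: t₁/₂ = ln(2)/0.0294
Step 3: t₁/₂ = 0.6931/0.0294 = 23.58 yr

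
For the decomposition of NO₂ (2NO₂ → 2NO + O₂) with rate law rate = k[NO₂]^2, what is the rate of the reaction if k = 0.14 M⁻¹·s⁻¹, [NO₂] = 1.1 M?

0.1694 M/s

Step 1: Identify the rate law: rate = k[NO₂]^2
Step 2: Substitute values: rate = 0.14 × (1.1)^2
Step 3: Calculate: rate = 0.14 × 1.21 = 0.1694 M/s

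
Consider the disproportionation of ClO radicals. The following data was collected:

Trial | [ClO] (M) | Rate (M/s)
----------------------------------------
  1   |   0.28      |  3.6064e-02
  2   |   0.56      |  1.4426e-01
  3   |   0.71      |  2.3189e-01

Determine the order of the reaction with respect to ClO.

second order (2)

Step 1: Compare trials to find order n where rate₂/rate₁ = ([ClO]₂/[ClO]₁)^n
Step 2: rate₂/rate₁ = 1.4426e-01/3.6064e-02 = 4
Step 3: [ClO]₂/[ClO]₁ = 0.56/0.28 = 2
Step 4: n = ln(4)/ln(2) = 2.00 ≈ 2
Step 5: The reaction is second order in ClO.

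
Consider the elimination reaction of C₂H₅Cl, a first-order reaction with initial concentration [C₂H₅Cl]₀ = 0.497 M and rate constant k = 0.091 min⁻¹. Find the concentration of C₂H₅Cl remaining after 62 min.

0.001762 M

Step 1: For a first-order reaction: [C₂H₅Cl] = [C₂H₅Cl]₀ × e^(-kt)
Step 2: [C₂H₅Cl] = 0.497 × e^(-0.091 × 62)
Step 3: [C₂H₅Cl] = 0.497 × e^(-5.642)
Step 4: [C₂H₅Cl] = 0.497 × 0.00354577 = 0.001762 M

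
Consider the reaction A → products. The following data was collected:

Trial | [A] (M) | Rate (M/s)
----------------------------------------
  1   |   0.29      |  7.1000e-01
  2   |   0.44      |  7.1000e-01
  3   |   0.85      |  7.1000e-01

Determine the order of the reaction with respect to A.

zeroth order (0)

Step 1: Compare trials - when concentration changes, rate stays constant.
Step 2: rate₂/rate₁ = 7.1000e-01/7.1000e-01 = 1
Step 3: [A]₂/[A]₁ = 0.44/0.29 = 1.517
Step 4: Since rate ratio ≈ (conc ratio)^0, the reaction is zeroth order.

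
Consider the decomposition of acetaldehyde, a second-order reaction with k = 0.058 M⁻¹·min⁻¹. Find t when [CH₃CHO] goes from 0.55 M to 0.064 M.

238 min

Step 1: For second-order: t = (1/[CH₃CHO] - 1/[CH₃CHO]₀)/k
Step 2: t = (1/0.064 - 1/0.55)/0.058
Step 3: t = (15.62 - 1.818)/0.058
Step 4: t = 13.81/0.058 = 238 min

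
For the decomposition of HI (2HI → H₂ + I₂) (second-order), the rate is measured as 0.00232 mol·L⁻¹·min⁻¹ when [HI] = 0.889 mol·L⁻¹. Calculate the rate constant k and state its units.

0.002936 (mol·L⁻¹)⁻¹·min⁻¹

Step 1: rate = k[HI]^2, so k = rate / [HI]^2.
Step 2: k = 0.00232 / (0.889)^2 = 0.00232 / 0.7903.
Step 3: k = 0.002936 (mol·L⁻¹)⁻¹·min⁻¹.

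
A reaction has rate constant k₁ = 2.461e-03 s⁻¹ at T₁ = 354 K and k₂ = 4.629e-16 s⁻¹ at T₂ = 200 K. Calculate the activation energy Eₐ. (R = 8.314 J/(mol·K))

112.0 kJ/mol

Step 1: Use the two-temperature Arrhenius form: ln(k₂/k₁) = -Eₐ/R × (1/T₂ - 1/T₁)
Step 2: ln(k₂/k₁) = ln(4.629e-16/2.461e-03) = ln(1.88094e-13) = -29.3018
Step 3: 1/T₂ - 1/T₁ = 1/200 - 1/354 = 2.175141e-03 K⁻¹
Step 4: Eₐ = -R × ln(k₂/k₁) / (1/T₂ - 1/T₁) = -8.314 × -29.3018 / 2.175141e-03
Step 5: Eₐ = 1.1200e+05 J/mol = 112.0 kJ/mol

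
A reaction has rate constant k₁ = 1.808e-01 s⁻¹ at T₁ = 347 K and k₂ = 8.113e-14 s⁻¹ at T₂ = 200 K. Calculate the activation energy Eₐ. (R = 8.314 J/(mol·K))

111.6 kJ/mol

Step 1: Use the two-temperature Arrhenius form: ln(k₂/k₁) = -Eₐ/R × (1/T₂ - 1/T₁)
Step 2: ln(k₂/k₁) = ln(8.113e-14/1.808e-01) = ln(4.48728e-13) = -28.4324
Step 3: 1/T₂ - 1/T₁ = 1/200 - 1/347 = 2.118156e-03 K⁻¹
Step 4: Eₐ = -R × ln(k₂/k₁) / (1/T₂ - 1/T₁) = -8.314 × -28.4324 / 2.118156e-03
Step 5: Eₐ = 1.1160e+05 J/mol = 111.6 kJ/mol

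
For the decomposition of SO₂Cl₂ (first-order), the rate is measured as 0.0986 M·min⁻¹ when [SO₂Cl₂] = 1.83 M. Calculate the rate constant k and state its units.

0.05388 min⁻¹

Step 1: rate = k[SO₂Cl₂]^1, so k = rate / [SO₂Cl₂]^1.
Step 2: k = 0.0986 / (1.83)^1 = 0.0986 / 1.83.
Step 3: k = 0.05388 min⁻¹.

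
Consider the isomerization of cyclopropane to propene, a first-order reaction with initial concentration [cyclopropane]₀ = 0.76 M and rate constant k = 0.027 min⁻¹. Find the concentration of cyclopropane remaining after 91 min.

0.06513 M

Step 1: For a first-order reaction: [cyclopropane] = [cyclopropane]₀ × e^(-kt)
Step 2: [cyclopropane] = 0.76 × e^(-0.027 × 91)
Step 3: [cyclopropane] = 0.76 × e^(-2.457)
Step 4: [cyclopropane] = 0.76 × 0.0856916 = 0.06513 M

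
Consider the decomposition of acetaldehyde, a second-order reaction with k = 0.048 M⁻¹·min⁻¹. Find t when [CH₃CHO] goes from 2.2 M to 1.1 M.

9.47 min

Step 1: For second-order: t = (1/[CH₃CHO] - 1/[CH₃CHO]₀)/k
Step 2: t = (1/1.1 - 1/2.2)/0.048
Step 3: t = (0.9091 - 0.4545)/0.048
Step 4: t = 0.4545/0.048 = 9.47 min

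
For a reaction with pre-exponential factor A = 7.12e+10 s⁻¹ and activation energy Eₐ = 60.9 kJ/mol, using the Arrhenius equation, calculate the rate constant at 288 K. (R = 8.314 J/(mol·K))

6.41e-01 s⁻¹

Step 1: Use the Arrhenius equation: k = A × exp(-Eₐ/RT)
Step 2: Convert Eₐ to J/mol: 60.9 kJ/mol = 60900 J/mol
Step 3: Calculate the exponent: -Eₐ/(RT) = -60900/(8.314 × 288) = -25.43401
Step 4: k = 7.12e+10 × exp(-25.43401)
Step 5: k = 7.12e+10 × 8.99808e-12 = 6.4066e-01 s⁻¹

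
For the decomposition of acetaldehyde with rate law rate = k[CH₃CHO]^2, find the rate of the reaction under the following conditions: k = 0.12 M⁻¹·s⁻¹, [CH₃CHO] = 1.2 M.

0.1728 M/s

Step 1: Identify the rate law: rate = k[CH₃CHO]^2
Step 2: Substitute values: rate = 0.12 × (1.2)^2
Step 3: Calculate: rate = 0.12 × 1.44 = 0.1728 M/s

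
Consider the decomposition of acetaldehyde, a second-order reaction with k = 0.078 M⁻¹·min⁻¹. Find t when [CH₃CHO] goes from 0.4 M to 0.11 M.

84.5 min

Step 1: For second-order: t = (1/[CH₃CHO] - 1/[CH₃CHO]₀)/k
Step 2: t = (1/0.11 - 1/0.4)/0.078
Step 3: t = (9.091 - 2.5)/0.078
Step 4: t = 6.591/0.078 = 84.5 min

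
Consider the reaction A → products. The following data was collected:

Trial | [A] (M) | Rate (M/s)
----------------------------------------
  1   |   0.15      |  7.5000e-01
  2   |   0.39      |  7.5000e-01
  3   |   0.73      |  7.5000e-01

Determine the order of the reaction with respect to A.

zeroth order (0)

Step 1: Compare trials - when concentration changes, rate stays constant.
Step 2: rate₂/rate₁ = 7.5000e-01/7.5000e-01 = 1
Step 3: [A]₂/[A]₁ = 0.39/0.15 = 2.6
Step 4: Since rate ratio ≈ (conc ratio)^0, the reaction is zeroth order.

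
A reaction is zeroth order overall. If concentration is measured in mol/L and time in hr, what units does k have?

mol/L·hr⁻¹

Step 1: For overall order n, rate = k × (concentration)^n.
Step 2: Rate has units mol/L·hr⁻¹; concentration term has units (mol/L)^0.
Step 3: k = rate / (concentration)^n, so units of k = (mol/L)^(1-0)·hr⁻¹ = mol/L·hr⁻¹.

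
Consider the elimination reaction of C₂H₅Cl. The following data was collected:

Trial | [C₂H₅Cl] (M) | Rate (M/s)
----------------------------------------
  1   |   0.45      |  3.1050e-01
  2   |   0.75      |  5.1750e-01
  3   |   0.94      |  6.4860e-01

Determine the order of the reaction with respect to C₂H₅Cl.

first order (1)

Step 1: Compare trials to find order n where rate₂/rate₁ = ([C₂H₅Cl]₂/[C₂H₅Cl]₁)^n
Step 2: rate₂/rate₁ = 5.1750e-01/3.1050e-01 = 1.667
Step 3: [C₂H₅Cl]₂/[C₂H₅Cl]₁ = 0.75/0.45 = 1.667
Step 4: n = ln(1.667)/ln(1.667) = 1.00 ≈ 1
Step 5: The reaction is first order in C₂H₅Cl.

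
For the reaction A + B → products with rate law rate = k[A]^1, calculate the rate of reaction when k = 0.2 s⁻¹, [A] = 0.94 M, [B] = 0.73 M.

0.188 M/s

Step 1: The rate law is rate = k[A]^1
Step 2: Note that the rate does not depend on [B] (zero order in B).
Step 3: rate = 0.2 × (0.94)^1 = 0.188 M/s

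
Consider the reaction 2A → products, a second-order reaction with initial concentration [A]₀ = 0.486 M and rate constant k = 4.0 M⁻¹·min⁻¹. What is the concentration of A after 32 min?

0.007689 M

Step 1: For a second-order reaction: 1/[A] = 1/[A]₀ + kt
Step 2: 1/[A] = 1/0.486 + 4.0 × 32
Step 3: 1/[A] = 2.058 + 128 = 130.1
Step 4: [A] = 1/130.1 = 0.007689 M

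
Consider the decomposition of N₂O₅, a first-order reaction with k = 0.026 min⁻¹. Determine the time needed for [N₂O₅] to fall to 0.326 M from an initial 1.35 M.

54.65 min

Step 1: For first-order: t = ln([N₂O₅]₀/[N₂O₅])/k
Step 2: t = ln(1.35/0.326)/0.026
Step 3: t = ln(4.141)/0.026
Step 4: t = 1.421/0.026 = 54.65 min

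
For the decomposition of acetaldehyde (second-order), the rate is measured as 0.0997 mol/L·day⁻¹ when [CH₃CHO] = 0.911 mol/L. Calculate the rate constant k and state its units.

0.1201 (mol/L)⁻¹·day⁻¹

Step 1: rate = k[CH₃CHO]^2, so k = rate / [CH₃CHO]^2.
Step 2: k = 0.0997 / (0.911)^2 = 0.0997 / 0.8299.
Step 3: k = 0.1201 (mol/L)⁻¹·day⁻¹.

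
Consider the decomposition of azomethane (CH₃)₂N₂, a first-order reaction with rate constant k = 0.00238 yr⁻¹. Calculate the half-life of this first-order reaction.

291.2 yr

Step 1: For a first-order reaction, t₁/₂ = ln(2)/k
Step 2: t₁/₂ = ln(2)/0.00238
Step 3: t₁/₂ = 0.6931/0.00238 = 291.2 yr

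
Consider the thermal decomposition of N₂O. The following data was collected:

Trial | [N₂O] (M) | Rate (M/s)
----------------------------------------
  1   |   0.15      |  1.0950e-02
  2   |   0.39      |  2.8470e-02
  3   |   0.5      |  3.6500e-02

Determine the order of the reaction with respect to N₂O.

first order (1)

Step 1: Compare trials to find order n where rate₂/rate₁ = ([N₂O]₂/[N₂O]₁)^n
Step 2: rate₂/rate₁ = 2.8470e-02/1.0950e-02 = 2.6
Step 3: [N₂O]₂/[N₂O]₁ = 0.39/0.15 = 2.6
Step 4: n = ln(2.6)/ln(2.6) = 1.00 ≈ 1
Step 5: The reaction is first order in N₂O.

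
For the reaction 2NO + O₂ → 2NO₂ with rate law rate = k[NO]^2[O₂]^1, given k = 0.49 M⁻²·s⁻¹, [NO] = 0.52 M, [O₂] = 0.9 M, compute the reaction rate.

0.1192 M/s

Step 1: The rate law is rate = k[NO]^2[O₂]^1
Step 2: Substitute: rate = 0.49 × (0.52)^2 × (0.9)^1
Step 3: rate = 0.49 × 0.2704 × 0.9 = 0.119246 M/s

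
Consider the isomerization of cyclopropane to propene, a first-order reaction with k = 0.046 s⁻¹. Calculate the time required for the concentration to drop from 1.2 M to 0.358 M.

26.29 s

Step 1: For first-order: t = ln([cyclopropane]₀/[cyclopropane])/k
Step 2: t = ln(1.2/0.358)/0.046
Step 3: t = ln(3.352)/0.046
Step 4: t = 1.21/0.046 = 26.29 s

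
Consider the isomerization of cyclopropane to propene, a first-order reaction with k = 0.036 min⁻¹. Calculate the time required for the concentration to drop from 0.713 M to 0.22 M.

32.66 min

Step 1: For first-order: t = ln([cyclopropane]₀/[cyclopropane])/k
Step 2: t = ln(0.713/0.22)/0.036
Step 3: t = ln(3.241)/0.036
Step 4: t = 1.176/0.036 = 32.66 min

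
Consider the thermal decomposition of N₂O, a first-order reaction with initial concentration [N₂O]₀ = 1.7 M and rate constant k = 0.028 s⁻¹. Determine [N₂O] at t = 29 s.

0.7547 M

Step 1: For a first-order reaction: [N₂O] = [N₂O]₀ × e^(-kt)
Step 2: [N₂O] = 1.7 × e^(-0.028 × 29)
Step 3: [N₂O] = 1.7 × e^(-0.812)
Step 4: [N₂O] = 1.7 × 0.443969 = 0.7547 M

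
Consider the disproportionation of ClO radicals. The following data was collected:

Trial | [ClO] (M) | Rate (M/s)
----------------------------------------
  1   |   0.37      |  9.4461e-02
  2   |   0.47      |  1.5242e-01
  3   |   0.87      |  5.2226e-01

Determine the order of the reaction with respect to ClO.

second order (2)

Step 1: Compare trials to find order n where rate₂/rate₁ = ([ClO]₂/[ClO]₁)^n
Step 2: rate₂/rate₁ = 1.5242e-01/9.4461e-02 = 1.614
Step 3: [ClO]₂/[ClO]₁ = 0.47/0.37 = 1.27
Step 4: n = ln(1.614)/ln(1.27) = 2.00 ≈ 2
Step 5: The reaction is second order in ClO.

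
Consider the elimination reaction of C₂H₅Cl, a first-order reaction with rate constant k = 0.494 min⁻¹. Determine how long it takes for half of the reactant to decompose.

1.403 min

Step 1: For a first-order reaction, t₁/₂ = ln(2)/k
Step 2: t₁/₂ = ln(2)/0.494
Step 3: t₁/₂ = 0.6931/0.494 = 1.403 min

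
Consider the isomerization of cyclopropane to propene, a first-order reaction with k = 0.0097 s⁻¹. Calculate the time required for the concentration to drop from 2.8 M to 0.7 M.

142.9 s

Step 1: For first-order: t = ln([cyclopropane]₀/[cyclopropane])/k
Step 2: t = ln(2.8/0.7)/0.0097
Step 3: t = ln(4)/0.0097
Step 4: t = 1.386/0.0097 = 142.9 s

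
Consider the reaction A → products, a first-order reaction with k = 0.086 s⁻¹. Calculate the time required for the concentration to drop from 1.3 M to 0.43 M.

12.86 s

Step 1: For first-order: t = ln([A]₀/[A])/k
Step 2: t = ln(1.3/0.43)/0.086
Step 3: t = ln(3.023)/0.086
Step 4: t = 1.106/0.086 = 12.86 s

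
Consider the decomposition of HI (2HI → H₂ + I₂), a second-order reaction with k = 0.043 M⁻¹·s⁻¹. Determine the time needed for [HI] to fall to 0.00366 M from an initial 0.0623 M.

5981 s

Step 1: For second-order: t = (1/[HI] - 1/[HI]₀)/k
Step 2: t = (1/0.00366 - 1/0.0623)/0.043
Step 3: t = (273.2 - 16.05)/0.043
Step 4: t = 257.2/0.043 = 5981 s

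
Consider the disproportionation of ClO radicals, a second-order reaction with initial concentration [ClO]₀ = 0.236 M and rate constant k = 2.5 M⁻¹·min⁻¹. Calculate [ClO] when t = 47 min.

0.008214 M

Step 1: For a second-order reaction: 1/[ClO] = 1/[ClO]₀ + kt
Step 2: 1/[ClO] = 1/0.236 + 2.5 × 47
Step 3: 1/[ClO] = 4.237 + 117.5 = 121.7
Step 4: [ClO] = 1/121.7 = 0.008214 M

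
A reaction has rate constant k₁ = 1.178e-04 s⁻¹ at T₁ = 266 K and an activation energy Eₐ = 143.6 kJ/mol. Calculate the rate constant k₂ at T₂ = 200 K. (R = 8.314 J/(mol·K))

5.823e-14 s⁻¹

Step 1: Use the two-temperature Arrhenius form: ln(k₂/k₁) = -Eₐ/R × (1/T₂ - 1/T₁)
Step 2: Convert Eₐ to J/mol: 143.6 kJ/mol = 143600 J/mol
Step 3: 1/T₂ - 1/T₁ = 1/200 - 1/266 = 1.240602e-03 K⁻¹
Step 4: ln(k₂/k₁) = -143600/8.314 × 1.240602e-03 = -21.42777
Step 5: k₂ = k₁ × exp(-21.42777) = 1.178e-04 × 4.94354e-10 = 5.823e-14 s⁻¹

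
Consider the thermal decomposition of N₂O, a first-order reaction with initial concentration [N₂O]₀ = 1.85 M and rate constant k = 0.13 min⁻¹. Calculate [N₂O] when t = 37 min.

0.01507 M

Step 1: For a first-order reaction: [N₂O] = [N₂O]₀ × e^(-kt)
Step 2: [N₂O] = 1.85 × e^(-0.13 × 37)
Step 3: [N₂O] = 1.85 × e^(-4.81)
Step 4: [N₂O] = 1.85 × 0.00814786 = 0.01507 M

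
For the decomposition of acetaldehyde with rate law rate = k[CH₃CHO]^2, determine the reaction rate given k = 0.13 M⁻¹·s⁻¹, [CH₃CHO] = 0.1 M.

0.0013 M/s

Step 1: Identify the rate law: rate = k[CH₃CHO]^2
Step 2: Substitute values: rate = 0.13 × (0.1)^2
Step 3: Calculate: rate = 0.13 × 0.01 = 0.0013 M/s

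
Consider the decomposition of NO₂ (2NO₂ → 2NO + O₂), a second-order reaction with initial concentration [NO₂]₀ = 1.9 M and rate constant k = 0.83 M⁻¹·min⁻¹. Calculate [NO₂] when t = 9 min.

0.1251 M

Step 1: For a second-order reaction: 1/[NO₂] = 1/[NO₂]₀ + kt
Step 2: 1/[NO₂] = 1/1.9 + 0.83 × 9
Step 3: 1/[NO₂] = 0.5263 + 7.47 = 7.996
Step 4: [NO₂] = 1/7.996 = 0.1251 M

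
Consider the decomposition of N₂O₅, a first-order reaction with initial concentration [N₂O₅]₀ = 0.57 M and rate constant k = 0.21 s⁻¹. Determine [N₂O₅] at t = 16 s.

0.0198 M

Step 1: For a first-order reaction: [N₂O₅] = [N₂O₅]₀ × e^(-kt)
Step 2: [N₂O₅] = 0.57 × e^(-0.21 × 16)
Step 3: [N₂O₅] = 0.57 × e^(-3.36)
Step 4: [N₂O₅] = 0.57 × 0.0347353 = 0.0198 M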